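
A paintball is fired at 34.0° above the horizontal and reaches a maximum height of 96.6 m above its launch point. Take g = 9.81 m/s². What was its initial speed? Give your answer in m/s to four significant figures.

At the peak v_y = 0, so v_y0 = √(2gH) = √(2 × 9.81 × 96.6) = 43.53 m/s.
v_y0 = v₀ sin θ ⇒ v₀ = 43.53 / sin 34.0° = 77.85 m/s.

77.85 m/s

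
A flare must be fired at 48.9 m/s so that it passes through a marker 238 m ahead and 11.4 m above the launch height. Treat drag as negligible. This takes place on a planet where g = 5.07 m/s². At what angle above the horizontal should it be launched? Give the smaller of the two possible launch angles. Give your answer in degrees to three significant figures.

18.1°

Trajectory: y = x tanθ − g x² (1 + tan²θ)/(2v₀²). With x = 238, y = 11.4, v₀ = 48.9, g = 5.07:
60.05 tan²θ − 238 tanθ + (71.45) = 0.
tanθ = [238 ± √(238² − 4 × 60.05 × (71.45))] / (2 × 60.05) = (238 ± 198.7) / 120.1, giving tanθ = 0.3272 or 3.636.
θ = 18.12° or 74.62°; the smaller is 18.12°.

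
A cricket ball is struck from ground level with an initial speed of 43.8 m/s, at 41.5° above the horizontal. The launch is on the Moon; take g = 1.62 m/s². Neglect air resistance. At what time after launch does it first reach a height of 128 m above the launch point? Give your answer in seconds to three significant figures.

Components: vₓ = 43.80 cos 41.5° = 32.80 m/s, v_y0 = 43.80 sin 41.5° = 29.02 m/s.
Set y = v_y0 t − ½ g t² = 128: 0.8100 t² − 29.02 t + 128 = 0.
t = [29.02 ± √(29.02² − 2·1.62·128)] / 1.62 = (29.02 ± 20.68) / 1.62, so t = 5.151 s or t = 30.68 s.
The first (ascending) time is 5.151 s.

5.15 s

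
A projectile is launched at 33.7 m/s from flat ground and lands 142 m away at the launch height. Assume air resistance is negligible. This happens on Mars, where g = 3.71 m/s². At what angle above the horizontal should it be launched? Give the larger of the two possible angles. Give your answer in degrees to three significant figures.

R = v₀² sin 2θ / g gives sin 2θ = gR/v₀² = 3.71·142/33.7² = 0.4639.
2θ = 27.64° or 180° − 27.64° = 152.4°, so θ = 13.82° or 76.18°.
The larger angle is 76.18°.

76.2°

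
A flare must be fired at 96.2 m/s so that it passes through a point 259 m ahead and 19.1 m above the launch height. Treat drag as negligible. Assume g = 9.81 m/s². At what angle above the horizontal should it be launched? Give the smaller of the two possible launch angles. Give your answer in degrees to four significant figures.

12.27°

Trajectory: y = x tanθ − g x² (1 + tan²θ)/(2v₀²). With x = 259, y = 19.1, v₀ = 96.2, g = 9.81:
35.55 tan²θ − 259 tanθ + (54.65) = 0.
tanθ = [259 ± √(259² − 4 × 35.55 × (54.65))] / (2 × 35.55) = (259 ± 243.5) / 71.11, giving tanθ = 0.2175 or 7.067.
θ = 12.27° or 81.95°; the smaller is 12.27°.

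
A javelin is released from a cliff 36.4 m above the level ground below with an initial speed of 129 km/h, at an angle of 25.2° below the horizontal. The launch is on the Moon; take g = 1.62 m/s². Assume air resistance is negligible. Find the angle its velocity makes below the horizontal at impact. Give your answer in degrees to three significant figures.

Convert: 129 km/h = 129/3.6 = 35.83 m/s.
vₓ = 35.83 cos 25.2° = 32.42 m/s; v_y0 = −15.26 m/s (downward).
The projectile lands when y = 36.4 + (−15.26) t − ½·1.62·t² = 0. Positive root: t = (−15.26 + √(15.26² + 2·1.62·36.4)) / 1.62 = (−15.26 + 18.73) / 1.62 = 2.142 s.
At impact: v_y = v_y0 − g t = −18.73 m/s; vₓ = 32.42 m/s.
Angle below horizontal: arctan(|v_y|/vₓ) = arctan(18.73/32.42) = 30.01°.

30.0°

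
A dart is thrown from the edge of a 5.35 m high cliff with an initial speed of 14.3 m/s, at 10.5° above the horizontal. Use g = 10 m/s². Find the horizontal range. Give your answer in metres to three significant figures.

vₓ = 14.30 cos 10.5° = 14.06 m/s; v_y0 = 14.30 sin 10.5° = 2.606 m/s.
Vertical motion (up positive, ground at y = 0): 5.000 t² − (2.606) t − 5.35 = 0, so t = (2.606 + √(2.606² + 2·10.0·5.35)) / 10.0 = (2.606 + 10.67) / 10.0 = 1.327 s.
Horizontal distance: R = vₓ t = 14.06 × 1.327 = 18.66 m.

18.7 m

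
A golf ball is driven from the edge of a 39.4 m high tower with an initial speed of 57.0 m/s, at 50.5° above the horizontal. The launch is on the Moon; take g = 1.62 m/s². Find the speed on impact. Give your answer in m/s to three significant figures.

Resolve: vₓ = 57.00 cos 50.5° = 36.26 m/s and v_y0 = 57.00 sin 50.5° = 43.98 m/s.
Vertical motion (up positive, ground at y = 0): 0.8100 t² − (43.98) t − 39.4 = 0, so t = (43.98 + √(43.98² + 2·1.62·39.4)) / 1.62 = (43.98 + 45.41) / 1.62 = 55.18 s.
Vertical velocity at impact: v_y = v_y0 − g t = 43.98 − 1.62 × 55.18 = −45.41 m/s.
Speed: |v| = √(vₓ² + v_y²) = √(36.26² + 45.41²) = 58.11 m/s.

58.1 m/s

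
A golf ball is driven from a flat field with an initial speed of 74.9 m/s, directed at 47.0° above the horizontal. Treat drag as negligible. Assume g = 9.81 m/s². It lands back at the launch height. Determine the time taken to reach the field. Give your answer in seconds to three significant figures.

vₓ = 74.90 cos 47.0° = 51.08 m/s; v_y0 = 74.90 sin 47.0° = 54.78 m/s.
Landing at launch height ⇒ T = 2 v_y0 / g = 2 × 54.78 / 9.81 = 11.17 s.

11.2 s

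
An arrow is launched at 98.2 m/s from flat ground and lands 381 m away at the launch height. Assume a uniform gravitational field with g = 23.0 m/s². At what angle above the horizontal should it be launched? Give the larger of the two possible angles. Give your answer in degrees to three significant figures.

57.3°

Level-ground range R = v₀² sin(2θ)/g ⇒ sin(2θ) = gR/v₀² = 23.0 × 381 / 98.2² = 0.9087.
2θ = 65.33° or 180° − 65.33° = 114.7°, so θ = 32.66° or 57.34°.
The larger angle is 57.34°.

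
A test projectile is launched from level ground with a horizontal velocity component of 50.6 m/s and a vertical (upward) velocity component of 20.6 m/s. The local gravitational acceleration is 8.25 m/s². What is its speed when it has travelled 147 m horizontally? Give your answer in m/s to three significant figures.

50.7 m/s

x = vₓ t ⇒ t = 147/50.60 = 2.905 s.
Vertical velocity there: v_y = v_y0 − g t = 20.60 − 8.25 × 2.905 = −3.367 m/s.
Speed: √(vₓ² + v_y²) = √(50.60² + 3.367²) = 50.71 m/s.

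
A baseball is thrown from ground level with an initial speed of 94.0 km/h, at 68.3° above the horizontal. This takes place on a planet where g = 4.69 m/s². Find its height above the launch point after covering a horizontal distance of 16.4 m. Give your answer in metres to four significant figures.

34.44 m

Convert: 94.0 km/h = 94.0/3.6 = 26.11 m/s.
Components: vₓ = 26.11 cos 68.3° = 9.654 m/s, v_y0 = 26.11 sin 68.3° = 24.26 m/s.
x = vₓ t ⇒ t = 16.4/9.654 = 1.699 s.
Height: y = v_y0 t − ½ g t² = 24.26 × 1.699 − 2.345 × 1.699² = 41.21 − 6.767 = 34.44 m.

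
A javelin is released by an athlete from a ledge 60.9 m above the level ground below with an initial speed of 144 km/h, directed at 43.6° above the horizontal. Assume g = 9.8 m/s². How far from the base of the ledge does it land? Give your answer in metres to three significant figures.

Convert: 144 km/h = 144/3.6 = 40.00 m/s.
Components: vₓ = 40.00 cos 43.6° = 28.97 m/s, v_y0 = 40.00 sin 43.6° = 27.58 m/s.
Vertical motion (up positive, ground at y = 0): 4.900 t² − (27.58) t − 60.9 = 0, so t = (27.58 + √(27.58² + 2·9.80·60.9)) / 9.80 = (27.58 + 44.21) / 9.80 = 7.326 s.
Horizontal distance: R = vₓ t = 28.97 × 7.326 = 212.2 m.

212 m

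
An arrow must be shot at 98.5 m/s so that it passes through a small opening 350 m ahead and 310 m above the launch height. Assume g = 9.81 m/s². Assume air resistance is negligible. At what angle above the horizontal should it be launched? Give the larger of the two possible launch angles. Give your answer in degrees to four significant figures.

76.71°

Trajectory: y = x tanθ − g x² (1 + tan²θ)/(2v₀²). With x = 350, y = 310, v₀ = 98.5, g = 9.81:
61.93 tan²θ − 350 tanθ + (371.9) = 0.
tanθ = [350 ± √(350² − 4 × 61.93 × (371.9))] / (2 × 61.93) = (350 ± 174.3) / 123.9, giving tanθ = 1.419 or 4.233.
θ = 54.82° or 76.71°; the larger is 76.71°.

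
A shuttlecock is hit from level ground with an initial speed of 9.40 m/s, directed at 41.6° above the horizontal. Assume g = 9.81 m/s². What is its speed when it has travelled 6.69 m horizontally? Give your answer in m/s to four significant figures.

7.681 m/s

vₓ = 9.400 cos 41.6° = 7.029 m/s; v_y0 = 9.400 sin 41.6° = 6.241 m/s.
Time to reach x = 6.69 m: t = x/vₓ = 6.69/7.029 = 0.9517 s.
Vertical velocity there: v_y = v_y0 − g t = 6.241 − 9.81 × 0.9517 = −3.096 m/s.
Speed: √(vₓ² + v_y²) = √(7.029² + 3.096²) = 7.681 m/s.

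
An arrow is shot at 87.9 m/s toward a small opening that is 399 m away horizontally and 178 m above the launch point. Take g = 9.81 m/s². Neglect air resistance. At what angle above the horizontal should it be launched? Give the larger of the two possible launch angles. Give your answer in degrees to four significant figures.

71.79°

Trajectory: y = x tanθ − g x² (1 + tan²θ)/(2v₀²). With x = 399, y = 178, v₀ = 87.9, g = 9.81:
101.1 tan²θ − 399 tanθ + (279.1) = 0.
tanθ = [399 ± √(399² − 4 × 101.1 × (279.1))] / (2 × 101.1) = (399 ± 215.4) / 202.1, giving tanθ = 0.9085 or 3.039.
θ = 42.25° or 71.79°; the larger is 71.79°.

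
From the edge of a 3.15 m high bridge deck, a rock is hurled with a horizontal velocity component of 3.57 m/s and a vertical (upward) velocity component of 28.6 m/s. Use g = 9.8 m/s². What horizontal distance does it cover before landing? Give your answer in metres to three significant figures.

The projectile lands when y = 3.15 + (28.60) t − ½·9.80·t² = 0. Positive root: t = (28.60 + √(28.60² + 2·9.80·3.15)) / 9.80 = (28.60 + 29.66) / 9.80 = 5.945 s.
Horizontal distance: R = vₓ t = 3.570 × 5.945 = 21.22 m.

21.2 m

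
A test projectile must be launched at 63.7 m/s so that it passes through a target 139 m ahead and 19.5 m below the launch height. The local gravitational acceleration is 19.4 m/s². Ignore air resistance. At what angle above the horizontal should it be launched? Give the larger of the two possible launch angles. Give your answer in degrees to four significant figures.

70.37°

Trajectory: y = x tanθ − g x² (1 + tan²θ)/(2v₀²). With x = 139, y = −19.5, v₀ = 63.7, g = 19.4:
46.19 tan²θ − 139 tanθ + (26.69) = 0.
tanθ = [139 ± √(139² − 4 × 46.19 × (26.69))] / (2 × 46.19) = (139 ± 120.0) / 92.37, giving tanθ = 0.2061 or 2.803.
θ = 11.65° or 70.37°; the larger is 70.37°.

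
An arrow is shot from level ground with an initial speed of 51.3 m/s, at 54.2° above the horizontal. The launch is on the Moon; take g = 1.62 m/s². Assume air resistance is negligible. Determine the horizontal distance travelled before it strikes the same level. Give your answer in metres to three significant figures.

1540 m

vₓ = 51.30 cos 54.2° = 30.01 m/s; v_y0 = 51.30 sin 54.2° = 41.61 m/s.
Time aloft: T = 2 v_y0 / g = 2 × 41.61 / 1.62 = 51.37 s.
Horizontal distance R = vₓ T = 30.01 × 51.37 = 1541 m.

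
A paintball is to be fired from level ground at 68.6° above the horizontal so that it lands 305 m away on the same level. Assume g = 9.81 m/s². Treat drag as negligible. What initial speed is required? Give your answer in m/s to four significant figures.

On level ground R = v₀² sin 2θ / g ⇒ v₀ = √(gR / sin 2θ).
v₀ = √(9.81 × 305 / sin 137.2°) = √(2992 / 0.6794) = √4403.7 = 66.36 m/s.

66.36 m/s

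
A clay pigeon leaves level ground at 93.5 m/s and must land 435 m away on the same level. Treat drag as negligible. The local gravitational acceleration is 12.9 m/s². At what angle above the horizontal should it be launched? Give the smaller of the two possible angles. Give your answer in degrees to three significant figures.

Level-ground range R = v₀² sin(2θ)/g ⇒ sin(2θ) = gR/v₀² = 12.9 × 435 / 93.5² = 0.6419.
2θ = 39.93° or 180° − 39.93° = 140.1°, so θ = 19.97° or 70.03°.
The smaller angle is 19.97°.

20.0°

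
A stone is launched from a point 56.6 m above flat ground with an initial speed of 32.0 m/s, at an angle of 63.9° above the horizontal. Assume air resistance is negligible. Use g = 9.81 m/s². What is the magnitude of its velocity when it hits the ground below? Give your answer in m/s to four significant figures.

46.20 m/s

Horizontal component vₓ = 32.00 cos 63.9° = 14.08 m/s; vertical v_y0 = 32.00 sin 63.9° = 28.74 m/s.
The projectile lands when y = 56.6 + (28.74) t − ½·9.81·t² = 0. Positive root: t = (28.74 + √(28.74² + 2·9.81·56.6)) / 9.81 = (28.74 + 44.00) / 9.81 = 7.415 s.
Vertical velocity at impact: v_y = v_y0 − g t = 28.74 − 9.81 × 7.415 = −44.00 m/s.
Speed: |v| = √(vₓ² + v_y²) = √(14.08² + 44.00²) = 46.20 m/s.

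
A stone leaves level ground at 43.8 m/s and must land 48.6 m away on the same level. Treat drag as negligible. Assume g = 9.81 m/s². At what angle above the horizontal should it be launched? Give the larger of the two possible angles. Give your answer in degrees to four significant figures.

82.81°

R = v₀² sin 2θ / g gives sin 2θ = gR/v₀² = 9.81·48.6/43.8² = 0.2485.
2θ = 14.39° or 180° − 14.39° = 165.6°, so θ = 7.195° or 82.81°.
The larger angle is 82.81°.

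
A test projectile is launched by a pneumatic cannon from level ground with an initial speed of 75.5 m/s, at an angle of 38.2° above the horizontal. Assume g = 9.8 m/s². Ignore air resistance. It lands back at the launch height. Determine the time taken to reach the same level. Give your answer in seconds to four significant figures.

9.529 s

Components: vₓ = 75.50 cos 38.2° = 59.33 m/s, v_y0 = 75.50 sin 38.2° = 46.69 m/s.
It returns to y = 0 when t = 2 v_y0 / g = 2(46.69)/9.80 = 9.529 s.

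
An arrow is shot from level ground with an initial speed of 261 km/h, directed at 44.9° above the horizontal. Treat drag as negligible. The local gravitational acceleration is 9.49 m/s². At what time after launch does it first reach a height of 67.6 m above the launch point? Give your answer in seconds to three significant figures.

Convert: 261 km/h = 261/3.6 = 72.50 m/s.
vₓ = 72.50 cos 44.9° = 51.35 m/s; v_y0 = 72.50 sin 44.9° = 51.18 m/s.
Height y(t) = 51.18 t − 4.745 t² = 67.6 gives 4.745 t² − 51.18 t + 67.6 = 0.
t = [51.18 ± √(51.18² − 2·9.49·67.6)] / 9.49 = (51.18 ± 36.55) / 9.49, so t = 1.541 s or t = 9.244 s.
The first (ascending) time is 1.541 s.

1.54 s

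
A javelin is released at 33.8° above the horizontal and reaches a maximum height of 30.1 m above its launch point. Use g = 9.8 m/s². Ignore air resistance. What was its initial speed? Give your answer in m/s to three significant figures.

43.7 m/s

At the peak v_y = 0, so v_y0 = √(2gH) = √(2 × 9.80 × 30.1) = 24.29 m/s.
v_y0 = v₀ sin θ ⇒ v₀ = 24.29 / sin 33.8° = 43.66 m/s.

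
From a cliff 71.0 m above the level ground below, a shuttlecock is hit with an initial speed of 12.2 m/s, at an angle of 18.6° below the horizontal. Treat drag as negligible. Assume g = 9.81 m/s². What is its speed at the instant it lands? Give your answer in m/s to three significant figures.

39.3 m/s

Resolve: vₓ = 12.20 cos 18.6° = 11.56 m/s and v_y0 = −3.891 m/s (downward).
The projectile lands when y = 71.0 + (−3.891) t − ½·9.81·t² = 0. Positive root: t = (−3.891 + √(3.891² + 2·9.81·71.0)) / 9.81 = (−3.891 + 37.53) / 9.81 = 3.429 s.
Vertical velocity at impact: v_y = v_y0 − g t = −3.891 − 9.81 × 3.429 = −37.53 m/s.
Speed: |v| = √(vₓ² + v_y²) = √(11.56² + 37.53²) = 39.27 m/s.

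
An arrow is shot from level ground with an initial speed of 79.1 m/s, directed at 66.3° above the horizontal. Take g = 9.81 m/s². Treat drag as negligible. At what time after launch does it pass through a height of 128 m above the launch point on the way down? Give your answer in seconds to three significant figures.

12.7 s

Horizontal component vₓ = 79.10 cos 66.3° = 31.79 m/s; vertical v_y0 = 79.10 sin 66.3° = 72.43 m/s.
Set y = v_y0 t − ½ g t² = 128: 4.905 t² − 72.43 t + 128 = 0.
t = [72.43 ± √(72.43² − 2·9.81·128)] / 9.81 = (72.43 ± 52.29) / 9.81, so t = 2.053 s or t = 12.71 s.
The descending-branch root is 12.71 s.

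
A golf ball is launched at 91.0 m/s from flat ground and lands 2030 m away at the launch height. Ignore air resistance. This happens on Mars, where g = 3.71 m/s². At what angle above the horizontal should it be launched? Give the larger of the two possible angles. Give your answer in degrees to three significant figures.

57.3°

Level-ground range R = v₀² sin(2θ)/g ⇒ sin(2θ) = gR/v₀² = 3.71 × 2030 / 91.0² = 0.9095.
2θ = 65.43° or 180° − 65.43° = 114.6°, so θ = 32.72° or 57.28°.
The larger angle is 57.28°.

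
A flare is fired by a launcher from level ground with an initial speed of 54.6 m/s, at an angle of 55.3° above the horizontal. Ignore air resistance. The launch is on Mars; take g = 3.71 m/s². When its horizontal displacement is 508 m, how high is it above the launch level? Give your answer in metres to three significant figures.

238 m

vₓ = 54.60 cos 55.3° = 31.08 m/s; v_y0 = 54.60 sin 55.3° = 44.89 m/s.
Time to reach x = 508 m: t = x/vₓ = 508/31.08 = 16.34 s.
Height: y = v_y0 t − ½ g t² = 44.89 × 16.34 − 1.855 × 16.34² = 733.6 − 495.5 = 238.2 m.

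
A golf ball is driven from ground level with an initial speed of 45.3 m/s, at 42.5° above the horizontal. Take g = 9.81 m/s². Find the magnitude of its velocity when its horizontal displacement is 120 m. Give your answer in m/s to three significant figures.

33.7 m/s

Components: vₓ = 45.30 cos 42.5° = 33.40 m/s, v_y0 = 45.30 sin 42.5° = 30.60 m/s.
At x = 120 m, t = x/vₓ = 120/33.40 = 3.593 s.
Vertical velocity there: v_y = v_y0 − g t = 30.60 − 9.81 × 3.593 = −4.643 m/s.
Speed: √(vₓ² + v_y²) = √(33.40² + 4.643²) = 33.72 m/s.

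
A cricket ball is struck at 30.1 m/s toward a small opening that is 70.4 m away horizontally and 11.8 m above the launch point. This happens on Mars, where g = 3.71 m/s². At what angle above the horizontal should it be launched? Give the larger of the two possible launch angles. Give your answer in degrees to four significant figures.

Trajectory: y = x tanθ − g x² (1 + tan²θ)/(2v₀²). With x = 70.4, y = 11.8, v₀ = 30.1, g = 3.71:
10.15 tan²θ − 70.4 tanθ + (21.95) = 0.
tanθ = [70.4 ± √(70.4² − 4 × 10.15 × (21.95))] / (2 × 10.15) = (70.4 ± 63.76) / 20.29, giving tanθ = 0.3272 or 6.611.
θ = 18.12° or 81.40°; the larger is 81.40°.

81.40°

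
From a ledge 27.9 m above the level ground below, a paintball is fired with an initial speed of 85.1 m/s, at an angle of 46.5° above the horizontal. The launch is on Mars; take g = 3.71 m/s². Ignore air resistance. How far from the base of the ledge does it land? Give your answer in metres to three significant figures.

Resolve: vₓ = 85.10 cos 46.5° = 58.58 m/s and v_y0 = 85.10 sin 46.5° = 61.73 m/s.
Vertical motion (up positive, ground at y = 0): 1.855 t² − (61.73) t − 27.9 = 0, so t = (61.73 + √(61.73² + 2·3.71·27.9)) / 3.71 = (61.73 + 63.38) / 3.71 = 33.72 s.
Horizontal distance: R = vₓ t = 58.58 × 33.72 = 1975 m.

1980 m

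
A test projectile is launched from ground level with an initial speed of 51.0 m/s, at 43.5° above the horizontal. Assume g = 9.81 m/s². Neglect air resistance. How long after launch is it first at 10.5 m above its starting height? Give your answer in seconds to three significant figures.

0.313 s

Resolve: vₓ = 51.00 cos 43.5° = 36.99 m/s and v_y0 = 51.00 sin 43.5° = 35.11 m/s.
Require v_y0 t − ½ g t² = 10.5, i.e. 4.905 t² − 35.11 t + 10.5 = 0.
t = [35.11 ± √(35.11² − 2·9.81·10.5)] / 9.81 = (35.11 ± 32.04) / 9.81, so t = 0.3128 s or t = 6.844 s.
The first (ascending) time is 0.3128 s.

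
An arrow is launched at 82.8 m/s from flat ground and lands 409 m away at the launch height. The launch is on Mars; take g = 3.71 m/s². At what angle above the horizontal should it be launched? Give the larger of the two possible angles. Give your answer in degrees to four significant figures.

83.61°

Level-ground range R = v₀² sin(2θ)/g ⇒ sin(2θ) = gR/v₀² = 3.71 × 409 / 82.8² = 0.2213.
2θ = 12.79° or 180° − 12.79° = 167.2°, so θ = 6.394° or 83.61°.
The larger angle is 83.61°.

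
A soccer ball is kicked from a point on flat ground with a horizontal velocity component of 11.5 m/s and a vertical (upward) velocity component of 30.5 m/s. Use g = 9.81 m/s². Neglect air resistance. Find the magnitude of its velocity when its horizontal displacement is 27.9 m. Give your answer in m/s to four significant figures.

Time to reach x = 27.9 m: t = x/vₓ = 27.9/11.50 = 2.426 s.
Vertical velocity there: v_y = v_y0 − g t = 30.50 − 9.81 × 2.426 = 6.700 m/s.
Speed: √(vₓ² + v_y²) = √(11.50² + 6.700²) = 13.31 m/s.

13.31 m/s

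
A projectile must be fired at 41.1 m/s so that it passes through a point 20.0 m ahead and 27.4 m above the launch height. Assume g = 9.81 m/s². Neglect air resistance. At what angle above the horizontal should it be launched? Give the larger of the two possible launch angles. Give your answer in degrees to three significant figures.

86.3°

Trajectory: y = x tanθ − g x² (1 + tan²θ)/(2v₀²). With x = 20.0, y = 27.4, v₀ = 41.1, g = 9.81:
1.161 tan²θ − 20.0 tanθ + (28.56) = 0.
tanθ = [20.0 ± √(20.0² − 4 × 1.161 × (28.56))] / (2 × 1.161) = (20.0 ± 16.35) / 2.323, giving tanθ = 1.571 or 15.65.
θ = 57.53° or 86.34°; the larger is 86.34°.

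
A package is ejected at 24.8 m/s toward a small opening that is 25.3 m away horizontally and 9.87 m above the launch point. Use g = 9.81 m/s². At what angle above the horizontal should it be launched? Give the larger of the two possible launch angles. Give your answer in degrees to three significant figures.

76.8°

Trajectory: y = x tanθ − g x² (1 + tan²θ)/(2v₀²). With x = 25.3, y = 9.87, v₀ = 24.8, g = 9.81:
5.105 tan²θ − 25.3 tanθ + (14.97) = 0.
tanθ = [25.3 ± √(25.3² − 4 × 5.105 × (14.97))] / (2 × 5.105) = (25.3 ± 18.28) / 10.21, giving tanθ = 0.6872 or 4.269.
θ = 34.50° or 76.82°; the larger is 76.82°.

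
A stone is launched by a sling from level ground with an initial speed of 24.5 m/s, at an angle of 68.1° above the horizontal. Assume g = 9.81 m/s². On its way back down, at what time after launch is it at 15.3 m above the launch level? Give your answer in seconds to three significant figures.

3.82 s

Components: vₓ = 24.50 cos 68.1° = 9.138 m/s, v_y0 = 24.50 sin 68.1° = 22.73 m/s.
Height y(t) = 22.73 t − 4.905 t² = 15.3 gives 4.905 t² − 22.73 t + 15.3 = 0.
Quadratic formula: t = (22.73 ± √216.56) / 9.81 = (22.73 ± 14.72) / 9.81 → t = 0.8171 s or 3.817 s.
The descending-branch root is 3.817 s.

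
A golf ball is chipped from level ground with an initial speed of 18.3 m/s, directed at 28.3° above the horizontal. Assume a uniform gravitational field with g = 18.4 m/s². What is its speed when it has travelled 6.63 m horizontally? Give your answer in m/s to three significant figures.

16.2 m/s

Components: vₓ = 18.30 cos 28.3° = 16.11 m/s, v_y0 = 18.30 sin 28.3° = 8.676 m/s.
At x = 6.63 m, t = x/vₓ = 6.63/16.11 = 0.4115 s.
Vertical velocity there: v_y = v_y0 − g t = 8.676 − 18.4 × 0.4115 = 1.105 m/s.
Speed: √(vₓ² + v_y²) = √(16.11² + 1.105²) = 16.15 m/s.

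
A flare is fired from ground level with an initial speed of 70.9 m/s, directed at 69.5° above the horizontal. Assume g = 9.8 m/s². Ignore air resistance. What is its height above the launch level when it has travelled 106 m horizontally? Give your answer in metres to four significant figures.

Components: vₓ = 70.90 cos 69.5° = 24.83 m/s, v_y0 = 70.90 sin 69.5° = 66.41 m/s.
Time to reach x = 106 m: t = x/vₓ = 106/24.83 = 4.269 s.
Height: y = v_y0 t − ½ g t² = 66.41 × 4.269 − 4.900 × 4.269² = 283.5 − 89.30 = 194.2 m.

194.2 m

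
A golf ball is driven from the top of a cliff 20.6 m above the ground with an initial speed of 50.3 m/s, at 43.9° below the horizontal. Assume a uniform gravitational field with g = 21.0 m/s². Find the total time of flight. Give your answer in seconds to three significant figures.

vₓ = 50.30 cos 43.9° = 36.24 m/s; v_y0 = −34.88 m/s (downward).
With up positive and y = 0 at the ground: y(t) = 20.6 + (−34.88) t − 10.50 t². Setting y = 0 and taking the positive root: t = [−34.88 + √(34.88² + 2·21.0·20.6)] / 21.0 = (−34.88 + 45.63) / 21.0 = 0.5118 s.

0.512 s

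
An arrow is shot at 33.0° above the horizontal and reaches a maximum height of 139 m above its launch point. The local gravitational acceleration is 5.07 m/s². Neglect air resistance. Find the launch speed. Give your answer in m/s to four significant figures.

At the peak v_y = 0, so v_y0 = √(2gH) = √(2 × 5.07 × 139) = 37.54 m/s.
v_y0 = v₀ sin θ ⇒ v₀ = 37.54 / sin 33.0° = 68.93 m/s.

68.93 m/s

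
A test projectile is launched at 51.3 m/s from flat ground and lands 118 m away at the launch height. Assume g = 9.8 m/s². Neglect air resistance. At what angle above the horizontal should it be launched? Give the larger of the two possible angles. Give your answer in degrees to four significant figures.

From R = (v₀²/g) sin 2θ: sin 2θ = 9.80 × 118 / 2631.7 = 0.4394.
2θ = 26.07° or 180° − 26.07° = 153.9°, so θ = 13.03° or 76.97°.
The larger angle is 76.97°.

76.97°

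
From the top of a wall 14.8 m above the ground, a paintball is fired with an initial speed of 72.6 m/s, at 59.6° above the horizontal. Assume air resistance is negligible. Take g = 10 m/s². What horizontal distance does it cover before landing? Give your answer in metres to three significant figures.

469 m

Components: vₓ = 72.60 cos 59.6° = 36.74 m/s, v_y0 = 72.60 sin 59.6° = 62.62 m/s.
Vertical motion (up positive, ground at y = 0): 5.000 t² − (62.62) t − 14.8 = 0, so t = (62.62 + √(62.62² + 2·10.0·14.8)) / 10.0 = (62.62 + 64.94) / 10.0 = 12.76 s.
Horizontal distance: R = vₓ t = 36.74 × 12.76 = 468.6 m.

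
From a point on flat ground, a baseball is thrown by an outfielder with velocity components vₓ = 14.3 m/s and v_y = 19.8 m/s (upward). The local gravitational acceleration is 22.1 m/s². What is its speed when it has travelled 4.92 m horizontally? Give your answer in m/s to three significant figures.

At x = 4.92 m, t = x/vₓ = 4.92/14.30 = 0.3441 s.
Vertical velocity there: v_y = v_y0 − g t = 19.80 − 22.1 × 0.3441 = 12.20 m/s.
Speed: √(vₓ² + v_y²) = √(14.30² + 12.20²) = 18.79 m/s.

18.8 m/s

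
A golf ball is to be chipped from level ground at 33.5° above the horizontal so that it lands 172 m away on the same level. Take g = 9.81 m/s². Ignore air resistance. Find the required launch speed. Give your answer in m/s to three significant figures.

42.8 m/s

On level ground R = v₀² sin 2θ / g ⇒ v₀ = √(gR / sin 2θ).
v₀ = √(9.81 × 172 / sin 67.00°) = √(1687 / 0.9205) = √1833.0 = 42.81 m/s.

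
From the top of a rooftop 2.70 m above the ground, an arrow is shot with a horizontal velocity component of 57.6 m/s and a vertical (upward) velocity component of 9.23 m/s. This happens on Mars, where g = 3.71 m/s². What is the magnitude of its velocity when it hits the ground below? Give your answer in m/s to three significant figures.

58.5 m/s

Vertical motion (up positive, ground at y = 0): 1.855 t² − (9.230) t − 2.70 = 0, so t = (9.230 + √(9.230² + 2·3.71·2.70)) / 3.71 = (9.230 + 10.26) / 3.71 = 5.253 s.
Vertical velocity at impact: v_y = v_y0 − g t = 9.230 − 3.71 × 5.253 = −10.26 m/s.
Speed: |v| = √(vₓ² + v_y²) = √(57.60² + 10.26²) = 58.51 m/s.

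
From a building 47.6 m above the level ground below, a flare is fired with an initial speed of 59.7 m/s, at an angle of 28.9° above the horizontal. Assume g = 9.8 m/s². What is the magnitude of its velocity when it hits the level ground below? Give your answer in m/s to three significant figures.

67.1 m/s

vₓ = 59.70 cos 28.9° = 52.27 m/s; v_y0 = 59.70 sin 28.9° = 28.85 m/s.
Vertical motion (up positive, ground at y = 0): 4.900 t² − (28.85) t − 47.6 = 0, so t = (28.85 + √(28.85² + 2·9.80·47.6)) / 9.80 = (28.85 + 42.02) / 9.80 = 7.231 s.
Vertical velocity at impact: v_y = v_y0 − g t = 28.85 − 9.80 × 7.231 = −42.02 m/s.
Speed: |v| = √(vₓ² + v_y²) = √(52.27² + 42.02²) = 67.06 m/s.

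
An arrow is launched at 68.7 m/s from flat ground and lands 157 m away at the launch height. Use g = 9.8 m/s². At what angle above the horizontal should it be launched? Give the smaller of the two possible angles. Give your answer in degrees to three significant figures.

9.51°

From R = (v₀²/g) sin 2θ: sin 2θ = 9.80 × 157 / 4719.7 = 0.3260.
2θ = 19.03° or 180° − 19.03° = 161.0°, so θ = 9.513° or 80.49°.
The smaller angle is 9.513°.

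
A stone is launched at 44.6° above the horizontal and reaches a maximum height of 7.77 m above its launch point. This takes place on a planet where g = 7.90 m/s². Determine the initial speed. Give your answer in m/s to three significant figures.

15.8 m/s

At the peak v_y = 0, so v_y0 = √(2gH) = √(2 × 7.90 × 7.77) = 11.08 m/s.
v_y0 = v₀ sin θ ⇒ v₀ = 11.08 / sin 44.6° = 15.78 m/s.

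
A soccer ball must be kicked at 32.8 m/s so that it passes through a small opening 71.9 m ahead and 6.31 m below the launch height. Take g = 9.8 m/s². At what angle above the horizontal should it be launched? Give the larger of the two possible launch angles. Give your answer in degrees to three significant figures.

Trajectory: y = x tanθ − g x² (1 + tan²θ)/(2v₀²). With x = 71.9, y = −6.31, v₀ = 32.8, g = 9.80:
23.55 tan²θ − 71.9 tanθ + (17.24) = 0.
tanθ = [71.9 ± √(71.9² − 4 × 23.55 × (17.24))] / (2 × 23.55) = (71.9 ± 59.55) / 47.09, giving tanθ = 0.2622 or 2.791.
θ = 14.69° or 70.29°; the larger is 70.29°.

70.3°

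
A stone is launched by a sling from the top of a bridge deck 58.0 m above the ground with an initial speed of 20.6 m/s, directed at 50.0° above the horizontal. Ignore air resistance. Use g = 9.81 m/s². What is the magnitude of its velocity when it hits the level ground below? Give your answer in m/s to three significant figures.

39.5 m/s

Horizontal component vₓ = 20.60 cos 50.0° = 13.24 m/s; vertical v_y0 = 20.60 sin 50.0° = 15.78 m/s.
Vertical motion (up positive, ground at y = 0): 4.905 t² − (15.78) t − 58.0 = 0, so t = (15.78 + √(15.78² + 2·9.81·58.0)) / 9.81 = (15.78 + 37.24) / 9.81 = 5.405 s.
Vertical velocity at impact: v_y = v_y0 − g t = 15.78 − 9.81 × 5.405 = −37.24 m/s.
Speed: |v| = √(vₓ² + v_y²) = √(13.24² + 37.24²) = 39.53 m/s.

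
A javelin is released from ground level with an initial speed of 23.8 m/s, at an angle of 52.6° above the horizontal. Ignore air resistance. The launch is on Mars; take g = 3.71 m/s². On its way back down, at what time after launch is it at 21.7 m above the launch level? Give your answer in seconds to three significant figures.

8.87 s

Components: vₓ = 23.80 cos 52.6° = 14.46 m/s, v_y0 = 23.80 sin 52.6° = 18.91 m/s.
Height y(t) = 18.91 t − 1.855 t² = 21.7 gives 1.855 t² − 18.91 t + 21.7 = 0.
t = [18.91 ± √(18.91² − 2·3.71·21.7)] / 3.71 = (18.91 ± 14.02) / 3.71, so t = 1.318 s or t = 8.874 s.
The descending-branch root is 8.874 s.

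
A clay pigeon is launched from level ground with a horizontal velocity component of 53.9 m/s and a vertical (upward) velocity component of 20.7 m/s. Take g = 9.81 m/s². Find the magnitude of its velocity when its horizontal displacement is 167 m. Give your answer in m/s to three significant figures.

54.8 m/s

Time to reach x = 167 m: t = x/vₓ = 167/53.90 = 3.098 s.
Vertical velocity there: v_y = v_y0 − g t = 20.70 − 9.81 × 3.098 = −9.695 m/s.
Speed: √(vₓ² + v_y²) = √(53.90² + 9.695²) = 54.76 m/s.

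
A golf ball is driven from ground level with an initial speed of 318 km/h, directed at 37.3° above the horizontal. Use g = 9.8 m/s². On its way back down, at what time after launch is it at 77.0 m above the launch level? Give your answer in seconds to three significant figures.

9.22 s

Convert: 318 km/h = 318/3.6 = 88.33 m/s.
Components: vₓ = 88.33 cos 37.3° = 70.27 m/s, v_y0 = 88.33 sin 37.3° = 53.53 m/s.
Require v_y0 t − ½ g t² = 77.0, i.e. 4.900 t² − 53.53 t + 77.0 = 0.
t = [53.53 ± √(53.53² − 2·9.80·77.0)] / 9.80 = (53.53 ± 36.83) / 9.80, so t = 1.704 s or t = 9.220 s.
The descending-branch root is 9.220 s.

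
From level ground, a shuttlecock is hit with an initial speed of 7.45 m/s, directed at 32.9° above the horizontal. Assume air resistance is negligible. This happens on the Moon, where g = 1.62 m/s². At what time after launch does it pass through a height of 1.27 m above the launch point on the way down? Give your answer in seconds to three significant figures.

vₓ = 7.450 cos 32.9° = 6.255 m/s; v_y0 = 7.450 sin 32.9° = 4.047 m/s.
Set y = v_y0 t − ½ g t² = 1.27: 0.8100 t² − 4.047 t + 1.27 = 0.
Quadratic formula: t = (4.047 ± √12.261) / 1.62 = (4.047 ± 3.502) / 1.62 → t = 0.3365 s or 4.659 s.
The descending-branch root is 4.659 s.

4.66 s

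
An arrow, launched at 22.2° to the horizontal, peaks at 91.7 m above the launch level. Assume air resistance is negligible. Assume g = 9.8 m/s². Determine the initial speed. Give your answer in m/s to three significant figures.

112 m/s

At the peak v_y = 0, so v_y0 = √(2gH) = √(2 × 9.80 × 91.7) = 42.39 m/s.
v_y0 = v₀ sin θ ⇒ v₀ = 42.39 / sin 22.2° = 112.2 m/s.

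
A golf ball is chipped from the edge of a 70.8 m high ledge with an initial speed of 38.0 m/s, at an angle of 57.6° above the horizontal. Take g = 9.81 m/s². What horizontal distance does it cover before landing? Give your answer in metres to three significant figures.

vₓ = 38.00 cos 57.6° = 20.36 m/s; v_y0 = 38.00 sin 57.6° = 32.08 m/s.
With up positive and y = 0 at the ground: y(t) = 70.8 + (32.08) t − 4.905 t². Setting y = 0 and taking the positive root: t = [32.08 + √(32.08² + 2·9.81·70.8)] / 9.81 = (32.08 + 49.18) / 9.81 = 8.284 s.
Horizontal distance: R = vₓ t = 20.36 × 8.284 = 168.7 m.

169 m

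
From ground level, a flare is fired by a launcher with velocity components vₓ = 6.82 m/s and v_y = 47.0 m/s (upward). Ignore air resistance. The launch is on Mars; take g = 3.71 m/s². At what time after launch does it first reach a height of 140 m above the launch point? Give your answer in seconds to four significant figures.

3.448 s

Set y = v_y0 t − ½ g t² = 140: 1.855 t² − 47.00 t + 140 = 0.
t = [47.00 ± √(47.00² − 2·3.71·140)] / 3.71 = (47.00 ± 34.21) / 3.71, so t = 3.448 s or t = 21.89 s.
The first (ascending) time is 3.448 s.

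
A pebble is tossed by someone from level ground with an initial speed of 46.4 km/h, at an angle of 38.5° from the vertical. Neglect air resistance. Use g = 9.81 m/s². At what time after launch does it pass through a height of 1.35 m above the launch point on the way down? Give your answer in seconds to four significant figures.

Convert: 46.4 km/h = 46.4/3.6 = 12.89 m/s.
Horizontal component vₓ = 12.89 sin 38.5° = 8.024 m/s; vertical v_y0 = 12.89 cos 38.5° = 10.09 m/s.
Require v_y0 t − ½ g t² = 1.35, i.e. 4.905 t² − 10.09 t + 1.35 = 0.
t = [10.09 ± √(10.09² − 2·9.81·1.35)] / 9.81 = (10.09 ± 8.675) / 9.81, so t = 0.1439 s or t = 1.913 s.
The descending-branch root is 1.913 s.

1.913 s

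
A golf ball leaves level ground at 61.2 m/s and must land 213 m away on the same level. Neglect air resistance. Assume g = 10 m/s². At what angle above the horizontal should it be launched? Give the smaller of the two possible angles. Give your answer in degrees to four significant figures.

17.33°

Level-ground range R = v₀² sin(2θ)/g ⇒ sin(2θ) = gR/v₀² = 10.0 × 213 / 61.2² = 0.5687.
2θ = 34.66° or 180° − 34.66° = 145.3°, so θ = 17.33° or 72.67°.
The smaller angle is 17.33°.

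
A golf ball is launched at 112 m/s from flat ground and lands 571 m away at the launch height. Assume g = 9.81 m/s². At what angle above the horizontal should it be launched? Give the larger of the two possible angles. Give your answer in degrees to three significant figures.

76.7°

R = v₀² sin 2θ / g gives sin 2θ = gR/v₀² = 9.81·571/112² = 0.4465.
2θ = 26.52° or 180° − 26.52° = 153.5°, so θ = 13.26° or 76.74°.
The larger angle is 76.74°.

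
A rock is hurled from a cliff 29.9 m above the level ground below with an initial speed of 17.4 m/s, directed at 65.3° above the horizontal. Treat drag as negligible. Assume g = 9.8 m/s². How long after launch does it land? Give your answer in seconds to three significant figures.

Resolve: vₓ = 17.40 cos 65.3° = 7.271 m/s and v_y0 = 17.40 sin 65.3° = 15.81 m/s.
With up positive and y = 0 at the ground: y(t) = 29.9 + (15.81) t − 4.900 t². Setting y = 0 and taking the positive root: t = [15.81 + √(15.81² + 2·9.80·29.9)] / 9.80 = (15.81 + 28.91) / 9.80 = 4.563 s.

4.56 s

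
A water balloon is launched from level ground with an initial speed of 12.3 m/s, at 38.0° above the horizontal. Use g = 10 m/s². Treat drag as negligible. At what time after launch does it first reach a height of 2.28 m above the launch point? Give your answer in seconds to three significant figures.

0.415 s

Resolve: vₓ = 12.30 cos 38.0° = 9.693 m/s and v_y0 = 12.30 sin 38.0° = 7.573 m/s.
Set y = v_y0 t − ½ g t² = 2.28: 5.000 t² − 7.573 t + 2.28 = 0.
t = [7.573 ± √(7.573² − 2·10.0·2.28)] / 10.0 = (7.573 ± 3.427) / 10.0, so t = 0.4146 s or t = 1.100 s.
The first (ascending) time is 0.4146 s.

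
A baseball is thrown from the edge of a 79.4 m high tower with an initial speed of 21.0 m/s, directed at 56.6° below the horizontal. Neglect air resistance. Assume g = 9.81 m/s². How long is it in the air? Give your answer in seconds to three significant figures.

2.62 s

vₓ = 21.00 cos 56.6° = 11.56 m/s; v_y0 = −17.53 m/s (downward).
With up positive and y = 0 at the ground: y(t) = 79.4 + (−17.53) t − 4.905 t². Setting y = 0 and taking the positive root: t = [−17.53 + √(17.53² + 2·9.81·79.4)] / 9.81 = (−17.53 + 43.19) / 9.81 = 2.615 s.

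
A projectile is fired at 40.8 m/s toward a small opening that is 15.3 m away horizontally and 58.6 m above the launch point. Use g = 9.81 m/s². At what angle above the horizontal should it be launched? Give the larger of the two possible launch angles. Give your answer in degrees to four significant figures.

86.67°

Trajectory: y = x tanθ − g x² (1 + tan²θ)/(2v₀²). With x = 15.3, y = 58.6, v₀ = 40.8, g = 9.81:
0.6898 tan²θ − 15.3 tanθ + (59.29) = 0.
tanθ = [15.3 ± √(15.3² − 4 × 0.6898 × (59.29))] / (2 × 0.6898) = (15.3 ± 8.397) / 1.380, giving tanθ = 5.004 or 17.18.
θ = 78.70° or 86.67°; the larger is 86.67°.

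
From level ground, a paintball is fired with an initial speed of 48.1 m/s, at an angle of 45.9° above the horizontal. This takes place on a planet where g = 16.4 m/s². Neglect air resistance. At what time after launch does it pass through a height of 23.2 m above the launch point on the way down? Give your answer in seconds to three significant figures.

3.37 s

vₓ = 48.10 cos 45.9° = 33.47 m/s; v_y0 = 48.10 sin 45.9° = 34.54 m/s.
Height y(t) = 34.54 t − 8.200 t² = 23.2 gives 8.200 t² − 34.54 t + 23.2 = 0.
t = [34.54 ± √(34.54² − 2·16.4·23.2)] / 16.4 = (34.54 ± 20.79) / 16.4, so t = 0.8386 s or t = 3.374 s.
The descending-branch root is 3.374 s.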